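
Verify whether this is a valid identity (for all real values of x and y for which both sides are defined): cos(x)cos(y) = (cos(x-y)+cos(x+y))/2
Yes, this is an identity.

Claim: cos(x)cos(y) = (cos(x-y)+cos(x+y))/2.
Reasoning: cos(x-y) = cos(x)cos(y) + sin(x)sin(y) and cos(x+y) = cos(x)cos(y) - sin(x)sin(y). Adding, cos(x-y) + cos(x+y) = 2cos(x)cos(y); divide by 2.
So the two sides agree for all real values of x and y for which both sides are defined.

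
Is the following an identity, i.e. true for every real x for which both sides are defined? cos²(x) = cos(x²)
No, this is NOT an identity.

Claim: cos²(x) = cos(x²).
Test a specific point where both sides are defined: x = π/6.
LHS = cos²(x) ≈ 0.7500
RHS = cos(x²) ≈ 0.9627
Since 0.7500 ≠ 0.9627, the equation fails at this point, so it cannot hold for every real x for which both sides are defined.
cos²(x) means (cos x)², squaring the output; cos(x²) squares the input. These are different functions.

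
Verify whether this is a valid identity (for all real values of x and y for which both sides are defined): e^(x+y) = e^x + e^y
No, this is NOT an identity.

Claim: e^(x+y) = e^x + e^y.
Test a specific point where both sides are defined: x = -2, y = 1.
LHS = e^(x+y) ≈ 0.3679
RHS = e^x + e^y ≈ 2.8536
Since 0.3679 ≠ 2.8536, the equation fails at this point, so it cannot hold for all real values of x and y for which both sides are defined.
The correct rule is e^(x+y) = e^x · e^y (a product, not a sum).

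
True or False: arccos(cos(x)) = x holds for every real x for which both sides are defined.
Claim: arccos(cos(x)) = x.
Test a specific point where both sides are defined: x = -π/3.
LHS = arccos(cos(x)) ≈ 1.0472
RHS = x ≈ -1.0472
Since 1.0472 ≠ -1.0472, the equation fails at this point, so it cannot hold for every real x for which both sides are defined.
arccos only returns values in [0, π], so arccos(cos(x)) = x holds only for x in that interval, not for all real x.

Conclusion: False.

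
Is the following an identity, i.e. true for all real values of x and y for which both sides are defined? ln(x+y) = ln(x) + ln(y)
No, this is NOT an identity.

Claim: ln(x+y) = ln(x) + ln(y).
Test a specific point where both sides are defined: x = 3/2, y = 1.
LHS = ln(x+y) ≈ 0.9163
RHS = ln(x) + ln(y) ≈ 0.4055
Since 0.9163 ≠ 0.4055, the equation fails at this point, so it cannot hold for all real values of x and y for which both sides are defined.
ln(x) + ln(y) = ln(xy), not ln(x+y).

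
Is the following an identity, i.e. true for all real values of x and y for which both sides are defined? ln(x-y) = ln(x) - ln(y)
No, this is NOT an identity.

Claim: ln(x-y) = ln(x) - ln(y).
Test a specific point where both sides are defined: x = 4, y = 3/2.
LHS = ln(x-y) ≈ 0.9163
RHS = ln(x) - ln(y) ≈ 0.9808
Since 0.9163 ≠ 0.9808, the equation fails at this point, so it cannot hold for all real values of x and y for which both sides are defined.
ln(x) - ln(y) = ln(x/y), not ln(x-y).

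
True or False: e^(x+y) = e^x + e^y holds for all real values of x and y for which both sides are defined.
False.

Claim: e^(x+y) = e^x + e^y.
Test a specific point where both sides are defined: x = 1/2, y = 3/2.
LHS = e^(x+y) ≈ 7.3891
RHS = e^x + e^y ≈ 6.1304
Since 7.3891 ≠ 6.1304, the equation fails at this point, so it cannot hold for all real values of x and y for which both sides are defined.
The correct rule is e^(x+y) = e^x · e^y (a product, not a sum).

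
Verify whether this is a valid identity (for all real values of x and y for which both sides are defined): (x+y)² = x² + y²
No, this is NOT an identity.

Claim: (x+y)² = x² + y².
Test a specific point where both sides are defined: x = 2, y = 5.
LHS = (x+y)² ≈ 49.0000
RHS = x² + y² ≈ 29.0000
Since 49.0000 ≠ 29.0000, the equation fails at this point, so it cannot hold for all real values of x and y for which both sides are defined.
The correct expansion is (x+y)² = x² + 2xy + y²; the cross term 2xy is missing.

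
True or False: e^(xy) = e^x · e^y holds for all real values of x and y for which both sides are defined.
False.

Claim: e^(xy) = e^x · e^y.
Test a specific point where both sides are defined: x = -2, y = -1.
LHS = e^(xy) ≈ 7.3891
RHS = e^x · e^y ≈ 0.0498
Since 7.3891 ≠ 0.0498, the equation fails at this point, so it cannot hold for all real values of x and y for which both sides are defined.
e^x · e^y = e^(x+y), not e^(xy).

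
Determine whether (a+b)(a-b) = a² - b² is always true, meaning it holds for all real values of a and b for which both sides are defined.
Yes, this is an identity.

Claim: (a+b)(a-b) = a² - b².
Reasoning: Expand: (a+b)(a-b) = a² - ab + ba - b² = a² - b² (the cross terms cancel).
So the two sides agree for all real values of a and b for which both sides are defined.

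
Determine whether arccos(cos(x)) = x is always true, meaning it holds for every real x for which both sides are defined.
No, this is NOT an identity.

Claim: arccos(cos(x)) = x.
Test a specific point where both sides are defined: x = -π/4.
LHS = arccos(cos(x)) ≈ 0.7854
RHS = x ≈ -0.7854
Since 0.7854 ≠ -0.7854, the equation fails at this point, so it cannot hold for every real x for which both sides are defined.
arccos only returns values in [0, π], so arccos(cos(x)) = x holds only for x in that interval, not for all real x.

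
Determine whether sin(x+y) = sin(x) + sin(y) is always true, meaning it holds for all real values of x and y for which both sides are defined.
No, this is NOT an identity.

Claim: sin(x+y) = sin(x) + sin(y).
Test a specific point where both sides are defined: x = π/6, y = 2π/3.
LHS = sin(x+y) ≈ 0.5000
RHS = sin(x) + sin(y) ≈ 1.3660
Since 0.5000 ≠ 1.3660, the equation fails at this point, so it cannot hold for all real values of x and y for which both sides are defined.
The correct expansion is sin(x+y) = sin(x)cos(y) + cos(x)sin(y); sine is not additive.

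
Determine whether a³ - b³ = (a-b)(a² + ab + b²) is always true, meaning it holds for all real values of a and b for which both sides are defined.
Claim: a³ - b³ = (a-b)(a² + ab + b²).
Reasoning: Expand the right side: (a-b)(a² + ab + b²) = a³ + a²b + ab² - a²b - ab² - b³ = a³ - b³ (the middle terms cancel in pairs).
So the two sides agree for all real values of a and b for which both sides are defined.

Conclusion: Yes, this is an identity.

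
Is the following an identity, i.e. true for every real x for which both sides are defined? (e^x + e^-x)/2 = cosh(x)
Claim: (e^x + e^-x)/2 = cosh(x).
Reasoning: This is exactly the definition of the hyperbolic cosine: cosh(x) := (e^x + e^-x)/2.
So the two sides agree for every real x for which both sides are defined.

Conclusion: Yes, this is an identity.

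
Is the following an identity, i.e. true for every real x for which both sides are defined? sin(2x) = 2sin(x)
No, this is NOT an identity.

Claim: sin(2x) = 2sin(x).
Test a specific point where both sides are defined: x = 3π/4.
LHS = sin(2x) ≈ -1.0000
RHS = 2sin(x) ≈ 1.4142
Since -1.0000 ≠ 1.4142, the equation fails at this point, so it cannot hold for every real x for which both sides are defined.
The correct double-angle formula is sin(2x) = 2sin(x)cos(x).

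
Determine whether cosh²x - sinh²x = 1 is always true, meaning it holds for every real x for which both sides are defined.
Claim: cosh²x - sinh²x = 1.
Reasoning: With cosh(x) = (e^x + e^-x)/2 and sinh(x) = (e^x - e^-x)/2: cosh²x = (e^(2x) + 2 + e^(-2x))/4 and sinh²x = (e^(2x) - 2 + e^(-2x))/4. Subtracting leaves 4/4 = 1.
So the two sides agree for every real x for which both sides are defined.

Conclusion: Yes, this is an identity.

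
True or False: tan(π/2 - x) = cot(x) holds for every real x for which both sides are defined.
Claim: tan(π/2 - x) = cot(x).
Reasoning: tan(π/2 - x) = sin(π/2 - x)/cos(π/2 - x) = cos(x)/sin(x) = cot(x), using the cofunction identities sin(π/2 - x) = cos(x) and cos(π/2 - x) = sin(x).
So the two sides agree for every real x for which both sides are defined.

Conclusion: True.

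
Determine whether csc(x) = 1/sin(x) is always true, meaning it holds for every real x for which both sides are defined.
Yes, this is an identity.

Claim: csc(x) = 1/sin(x).
Reasoning: csc(x) is by definition the reciprocal of sin(x), wherever sin(x) ≠ 0.
So the two sides agree for every real x for which both sides are defined.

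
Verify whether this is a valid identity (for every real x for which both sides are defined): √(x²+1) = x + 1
Claim: √(x²+1) = x + 1.
Test a specific point where both sides are defined: x = 2.
LHS = √(x²+1) ≈ 2.2361
RHS = x + 1 ≈ 3.0000
Since 2.2361 ≠ 3.0000, the equation fails at this point, so it cannot hold for every real x for which both sides are defined.
(x+1)² = x² + 2x + 1 ≠ x² + 1 unless x = 0.

Conclusion: No, this is NOT an identity.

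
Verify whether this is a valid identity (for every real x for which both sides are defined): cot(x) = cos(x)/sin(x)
Yes, this is an identity.

Claim: cot(x) = cos(x)/sin(x).
Reasoning: cot(x) is defined as 1/tan(x) = 1/(sin(x)/cos(x)) = cos(x)/sin(x), wherever sin(x) ≠ 0.
So the two sides agree for every real x for which both sides are defined.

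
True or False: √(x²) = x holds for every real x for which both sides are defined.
Claim: √(x²) = x.
Test a specific point where both sides are defined: x = -2.
LHS = √(x²) ≈ 2.0000
RHS = x ≈ -2.0000
Since 2.0000 ≠ -2.0000, the equation fails at this point, so it cannot hold for every real x for which both sides are defined.
√(x²) = |x|, which differs from x whenever x < 0 (both sides are defined for every real x).

Conclusion: False.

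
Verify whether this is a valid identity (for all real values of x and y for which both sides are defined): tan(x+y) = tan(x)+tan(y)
Claim: tan(x+y) = tan(x)+tan(y).
Test a specific point where both sides are defined: x = 3π/4, y = π/6.
LHS = tan(x+y) ≈ -0.2679
RHS = tan(x)+tan(y) ≈ -0.4226
Since -0.2679 ≠ -0.4226, the equation fails at this point, so it cannot hold for all real values of x and y for which both sides are defined.
The correct formula is tan(x+y) = (tan(x) + tan(y))/(1 - tan(x)tan(y)).

Conclusion: No, this is NOT an identity.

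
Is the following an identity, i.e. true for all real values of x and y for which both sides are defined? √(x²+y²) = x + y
Claim: √(x²+y²) = x + y.
Test a specific point where both sides are defined: x = 5, y = 1.
LHS = √(x²+y²) ≈ 5.0990
RHS = x + y ≈ 6.0000
Since 5.0990 ≠ 6.0000, the equation fails at this point, so it cannot hold for all real values of x and y for which both sides are defined.
(x+y)² = x² + 2xy + y², not x² + y², so the square root does not split this way.

Conclusion: No, this is NOT an identity.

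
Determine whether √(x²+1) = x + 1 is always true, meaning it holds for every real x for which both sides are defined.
Claim: √(x²+1) = x + 1.
Test a specific point where both sides are defined: x = 2.
LHS = √(x²+1) ≈ 2.2361
RHS = x + 1 ≈ 3.0000
Since 2.2361 ≠ 3.0000, the equation fails at this point, so it cannot hold for every real x for which both sides are defined.
(x+1)² = x² + 2x + 1 ≠ x² + 1 unless x = 0.

Conclusion: No, this is NOT an identity.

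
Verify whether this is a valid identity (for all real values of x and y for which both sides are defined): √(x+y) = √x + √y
Claim: √(x+y) = √x + √y.
Test a specific point where both sides are defined: x = 4, y = 3/2.
LHS = √(x+y) ≈ 2.3452
RHS = √x + √y ≈ 3.2247
Since 2.3452 ≠ 3.2247, the equation fails at this point, so it cannot hold for all real values of x and y for which both sides are defined.
Squaring the right side gives x + 2√(xy) + y, not x + y.

Conclusion: No, this is NOT an identity.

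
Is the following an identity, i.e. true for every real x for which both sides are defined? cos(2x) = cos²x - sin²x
Claim: cos(2x) = cos²x - sin²x.
Reasoning: Put y = x in the addition formula cos(x+y) = cos(x)cos(y) - sin(x)sin(y): cos(2x) = cos²x - sin²x.
So the two sides agree for every real x for which both sides are defined.

Conclusion: Yes, this is an identity.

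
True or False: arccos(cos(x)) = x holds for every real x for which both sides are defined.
Claim: arccos(cos(x)) = x.
Test a specific point where both sides are defined: x = -π/3.
LHS = arccos(cos(x)) ≈ 1.0472
RHS = x ≈ -1.0472
Since 1.0472 ≠ -1.0472, the equation fails at this point, so it cannot hold for every real x for which both sides are defined.
arccos only returns values in [0, π], so arccos(cos(x)) = x holds only for x in that interval, not for all real x.

Conclusion: False.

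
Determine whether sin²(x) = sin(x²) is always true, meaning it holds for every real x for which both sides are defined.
No, this is NOT an identity.

Claim: sin²(x) = sin(x²).
Test a specific point where both sides are defined: x = -π/3.
LHS = sin²(x) ≈ 0.7500
RHS = sin(x²) ≈ 0.8897
Since 0.7500 ≠ 0.8897, the equation fails at this point, so it cannot hold for every real x for which both sides are defined.
sin²(x) means (sin x)², squaring the output; sin(x²) squares the input. These are different functions.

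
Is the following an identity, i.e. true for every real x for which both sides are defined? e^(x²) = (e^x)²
No, this is NOT an identity.

Claim: e^(x²) = (e^x)².
Test a specific point where both sides are defined: x = 3/2.
LHS = e^(x²) ≈ 9.4877
RHS = (e^x)² ≈ 20.0855
Since 9.4877 ≠ 20.0855, the equation fails at this point, so it cannot hold for every real x for which both sides are defined.
(e^x)² = e^(2x), and 2x ≠ x² in general.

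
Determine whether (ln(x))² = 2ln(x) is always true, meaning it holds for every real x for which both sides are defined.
Claim: (ln(x))² = 2ln(x).
Test a specific point where both sides are defined: x = 3/2.
LHS = (ln(x))² ≈ 0.1644
RHS = 2ln(x) ≈ 0.8109
Since 0.1644 ≠ 0.8109, the equation fails at this point, so it cannot hold for every real x for which both sides are defined.
2ln(x) equals ln(x²), which is not the same as (ln x)².

Conclusion: No, this is NOT an identity.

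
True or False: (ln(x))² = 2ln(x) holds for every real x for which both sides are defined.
Claim: (ln(x))² = 2ln(x).
Test a specific point where both sides are defined: x = 5.
LHS = (ln(x))² ≈ 2.5903
RHS = 2ln(x) ≈ 3.2189
Since 2.5903 ≠ 3.2189, the equation fails at this point, so it cannot hold for every real x for which both sides are defined.
2ln(x) equals ln(x²), which is not the same as (ln x)².

Conclusion: False.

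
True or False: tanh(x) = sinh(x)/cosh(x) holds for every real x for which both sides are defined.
True.

Claim: tanh(x) = sinh(x)/cosh(x).
Reasoning: tanh(x) is defined as sinh(x)/cosh(x) = (e^x - e^-x)/(e^x + e^-x); cosh(x) ≥ 1 is never zero, so this holds for every real x.
So the two sides agree for every real x for which both sides are defined.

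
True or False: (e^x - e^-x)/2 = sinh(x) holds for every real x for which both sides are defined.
True.

Claim: (e^x - e^-x)/2 = sinh(x).
Reasoning: This is exactly the definition of the hyperbolic sine: sinh(x) := (e^x - e^-x)/2.
So the two sides agree for every real x for which both sides are defined.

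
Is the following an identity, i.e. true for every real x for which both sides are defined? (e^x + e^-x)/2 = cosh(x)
Claim: (e^x + e^-x)/2 = cosh(x).
Reasoning: This is exactly the definition of the hyperbolic cosine: cosh(x) := (e^x + e^-x)/2.
So the two sides agree for every real x for which both sides are defined.

Conclusion: Yes, this is an identity.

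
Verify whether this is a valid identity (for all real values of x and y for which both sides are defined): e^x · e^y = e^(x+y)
Claim: e^x · e^y = e^(x+y).
Reasoning: This is the law of exponents for a common base: multiplying powers adds exponents. E.g. from the series, (Σ x^j/j!)(Σ y^k/k!) = Σ_m (Σ_{j+k=m} x^j y^k/(j!k!)) = Σ_m (x+y)^m/m! by the binomial theorem.
So the two sides agree for all real values of x and y for which both sides are defined.

Conclusion: Yes, this is an identity.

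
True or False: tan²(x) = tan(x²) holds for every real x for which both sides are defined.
False.

Claim: tan²(x) = tan(x²).
Test a specific point where both sides are defined: x = π/4.
LHS = tan²(x) ≈ 1.0000
RHS = tan(x²) ≈ 0.7092
Since 1.0000 ≠ 0.7092, the equation fails at this point, so it cannot hold for every real x for which both sides are defined.
tan²(x) means (tan x)², squaring the output; tan(x²) squares the input. These are different functions.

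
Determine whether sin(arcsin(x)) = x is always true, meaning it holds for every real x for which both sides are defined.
Claim: sin(arcsin(x)) = x.
Reasoning: For -1 ≤ x ≤ 1 (where arcsin is defined), arcsin(x) is by definition an angle whose sine equals x. Taking the sine of that angle returns x. (Note the other order, arcsin(sin x) = x, is NOT an identity.)
So the two sides agree for every real x for which both sides are defined.

Conclusion: Yes, this is an identity.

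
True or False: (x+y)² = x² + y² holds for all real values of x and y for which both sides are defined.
False.

Claim: (x+y)² = x² + y².
Test a specific point where both sides are defined: x = -2, y = 3.
LHS = (x+y)² ≈ 1.0000
RHS = x² + y² ≈ 13.0000
Since 1.0000 ≠ 13.0000, the equation fails at this point, so it cannot hold for all real values of x and y for which both sides are defined.
The correct expansion is (x+y)² = x² + 2xy + y²; the cross term 2xy is missing.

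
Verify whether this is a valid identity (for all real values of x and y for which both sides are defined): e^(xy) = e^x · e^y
No, this is NOT an identity.

Claim: e^(xy) = e^x · e^y.
Test a specific point where both sides are defined: x = 2, y = 3.
LHS = e^(xy) ≈ 403.4288
RHS = e^x · e^y ≈ 148.4132
Since 403.4288 ≠ 148.4132, the equation fails at this point, so it cannot hold for all real values of x and y for which both sides are defined.
e^x · e^y = e^(x+y), not e^(xy).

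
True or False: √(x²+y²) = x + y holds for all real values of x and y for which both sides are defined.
Claim: √(x²+y²) = x + y.
Test a specific point where both sides are defined: x = 4, y = 1.
LHS = √(x²+y²) ≈ 4.1231
RHS = x + y ≈ 5.0000
Since 4.1231 ≠ 5.0000, the equation fails at this point, so it cannot hold for all real values of x and y for which both sides are defined.
(x+y)² = x² + 2xy + y², not x² + y², so the square root does not split this way.

Conclusion: False.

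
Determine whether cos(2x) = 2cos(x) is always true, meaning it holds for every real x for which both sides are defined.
Claim: cos(2x) = 2cos(x).
Test a specific point where both sides are defined: x = -π/2.
LHS = cos(2x) ≈ -1.0000
RHS = 2cos(x) ≈ 0.0000
Since -1.0000 ≠ 0.0000, the equation fails at this point, so it cannot hold for every real x for which both sides are defined.
The correct double-angle formula is cos(2x) = cos²x - sin²x.

Conclusion: No, this is NOT an identity.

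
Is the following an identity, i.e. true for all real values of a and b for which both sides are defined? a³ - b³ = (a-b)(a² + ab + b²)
Yes, this is an identity.

Claim: a³ - b³ = (a-b)(a² + ab + b²).
Reasoning: Expand the right side: (a-b)(a² + ab + b²) = a³ + a²b + ab² - a²b - ab² - b³ = a³ - b³ (the middle terms cancel in pairs).
So the two sides agree for all real values of a and b for which both sides are defined.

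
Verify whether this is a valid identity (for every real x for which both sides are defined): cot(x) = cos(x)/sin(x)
Yes, this is an identity.

Claim: cot(x) = cos(x)/sin(x).
Reasoning: cot(x) is defined as 1/tan(x) = 1/(sin(x)/cos(x)) = cos(x)/sin(x), wherever sin(x) ≠ 0.
So the two sides agree for every real x for which both sides are defined.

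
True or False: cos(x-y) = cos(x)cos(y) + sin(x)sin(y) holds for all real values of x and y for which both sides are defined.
True.

Claim: cos(x-y) = cos(x)cos(y) + sin(x)sin(y).
Reasoning: Replace y by -y in cos(x+y) = cos(x)cos(y) - sin(x)sin(y) and use cos(-y) = cos(y), sin(-y) = -sin(y): cos(x-y) = cos(x)cos(y) + sin(x)sin(y).
So the two sides agree for all real values of x and y for which both sides are defined.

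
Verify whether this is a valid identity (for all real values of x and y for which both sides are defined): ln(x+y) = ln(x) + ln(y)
Claim: ln(x+y) = ln(x) + ln(y).
Test a specific point where both sides are defined: x = 3/2, y = 4.
LHS = ln(x+y) ≈ 1.7047
RHS = ln(x) + ln(y) ≈ 1.7918
Since 1.7047 ≠ 1.7918, the equation fails at this point, so it cannot hold for all real values of x and y for which both sides are defined.
ln(x) + ln(y) = ln(xy), not ln(x+y).

Conclusion: No, this is NOT an identity.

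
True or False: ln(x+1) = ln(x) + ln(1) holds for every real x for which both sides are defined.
False.

Claim: ln(x+1) = ln(x) + ln(1).
Test a specific point where both sides are defined: x = 1.
LHS = ln(x+1) ≈ 0.6931
RHS = ln(x) + ln(1) ≈ 0.0000
Since 0.6931 ≠ 0.0000, the equation fails at this point, so it cannot hold for every real x for which both sides are defined.
ln(1) = 0, so the right side is just ln(x), which differs from ln(x+1).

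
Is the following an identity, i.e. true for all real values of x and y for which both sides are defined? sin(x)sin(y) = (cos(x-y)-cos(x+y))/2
Claim: sin(x)sin(y) = (cos(x-y)-cos(x+y))/2.
Reasoning: cos(x-y) = cos(x)cos(y) + sin(x)sin(y) and cos(x+y) = cos(x)cos(y) - sin(x)sin(y). Subtracting, cos(x-y) - cos(x+y) = 2sin(x)sin(y); divide by 2.
So the two sides agree for all real values of x and y for which both sides are defined.

Conclusion: Yes, this is an identity.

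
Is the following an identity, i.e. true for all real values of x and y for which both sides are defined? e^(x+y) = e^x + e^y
No, this is NOT an identity.

Claim: e^(x+y) = e^x + e^y.
Test a specific point where both sides are defined: x = 2, y = 3/2.
LHS = e^(x+y) ≈ 33.1155
RHS = e^x + e^y ≈ 11.8707
Since 33.1155 ≠ 11.8707, the equation fails at this point, so it cannot hold for all real values of x and y for which both sides are defined.
The correct rule is e^(x+y) = e^x · e^y (a product, not a sum).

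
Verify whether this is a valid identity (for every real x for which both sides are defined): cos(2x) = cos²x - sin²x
Claim: cos(2x) = cos²x - sin²x.
Reasoning: Put y = x in the addition formula cos(x+y) = cos(x)cos(y) - sin(x)sin(y): cos(2x) = cos²x - sin²x.
So the two sides agree for every real x for which both sides are defined.

Conclusion: Yes, this is an identity.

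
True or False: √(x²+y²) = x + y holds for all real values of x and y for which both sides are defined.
Claim: √(x²+y²) = x + y.
Test a specific point where both sides are defined: x = -3, y = 2.
LHS = √(x²+y²) ≈ 3.6056
RHS = x + y ≈ -1.0000
Since 3.6056 ≠ -1.0000, the equation fails at this point, so it cannot hold for all real values of x and y for which both sides are defined.
(x+y)² = x² + 2xy + y², not x² + y², so the square root does not split this way.

Conclusion: False.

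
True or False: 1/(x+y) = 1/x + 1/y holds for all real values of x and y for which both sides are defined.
False.

Claim: 1/(x+y) = 1/x + 1/y.
Test a specific point where both sides are defined: x = 1, y = 1.
LHS = 1/(x+y) ≈ 0.5000
RHS = 1/x + 1/y ≈ 2.0000
Since 0.5000 ≠ 2.0000, the equation fails at this point, so it cannot hold for all real values of x and y for which both sides are defined.
1/x + 1/y = (x+y)/(xy), which is not 1/(x+y).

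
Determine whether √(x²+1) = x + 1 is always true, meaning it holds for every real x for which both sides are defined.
Claim: √(x²+1) = x + 1.
Test a specific point where both sides are defined: x = -3.
LHS = √(x²+1) ≈ 3.1623
RHS = x + 1 ≈ -2.0000
Since 3.1623 ≠ -2.0000, the equation fails at this point, so it cannot hold for every real x for which both sides are defined.
(x+1)² = x² + 2x + 1 ≠ x² + 1 unless x = 0.

Conclusion: No, this is NOT an identity.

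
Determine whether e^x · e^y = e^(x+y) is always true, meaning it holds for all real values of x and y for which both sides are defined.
Claim: e^x · e^y = e^(x+y).
Reasoning: This is the law of exponents for a common base: multiplying powers adds exponents. E.g. from the series, (Σ x^j/j!)(Σ y^k/k!) = Σ_m (Σ_{j+k=m} x^j y^k/(j!k!)) = Σ_m (x+y)^m/m! by the binomial theorem.
So the two sides agree for all real values of x and y for which both sides are defined.

Conclusion: Yes, this is an identity.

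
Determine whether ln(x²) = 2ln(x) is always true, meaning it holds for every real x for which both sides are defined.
Yes, this is an identity.

Claim: ln(x²) = 2ln(x).
Reasoning: The right side requires x > 0. For x > 0, x² = (e^(ln x))² = e^(2ln x), so ln(x²) = 2ln(x). (For x < 0 the right side is undefined, so those values are outside the claim.)
So the two sides agree for every real x for which both sides are defined.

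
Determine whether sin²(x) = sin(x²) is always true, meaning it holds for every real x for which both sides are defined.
Claim: sin²(x) = sin(x²).
Test a specific point where both sides are defined: x = π/2.
LHS = sin²(x) ≈ 1.0000
RHS = sin(x²) ≈ 0.6243
Since 1.0000 ≠ 0.6243, the equation fails at this point, so it cannot hold for every real x for which both sides are defined.
sin²(x) means (sin x)², squaring the output; sin(x²) squares the input. These are different functions.

Conclusion: No, this is NOT an identity.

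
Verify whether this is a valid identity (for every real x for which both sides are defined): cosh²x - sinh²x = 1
Yes, this is an identity.

Claim: cosh²x - sinh²x = 1.
Reasoning: With cosh(x) = (e^x + e^-x)/2 and sinh(x) = (e^x - e^-x)/2: cosh²x = (e^(2x) + 2 + e^(-2x))/4 and sinh²x = (e^(2x) - 2 + e^(-2x))/4. Subtracting leaves 4/4 = 1.
So the two sides agree for every real x for which both sides are defined.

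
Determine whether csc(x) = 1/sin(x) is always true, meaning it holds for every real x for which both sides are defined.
Claim: csc(x) = 1/sin(x).
Reasoning: csc(x) is by definition the reciprocal of sin(x), wherever sin(x) ≠ 0.
So the two sides agree for every real x for which both sides are defined.

Conclusion: Yes, this is an identity.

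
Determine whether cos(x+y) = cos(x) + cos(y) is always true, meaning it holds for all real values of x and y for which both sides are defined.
Claim: cos(x+y) = cos(x) + cos(y).
Test a specific point where both sides are defined: x = π/4, y = π/6.
LHS = cos(x+y) ≈ 0.2588
RHS = cos(x) + cos(y) ≈ 1.5731
Since 0.2588 ≠ 1.5731, the equation fails at this point, so it cannot hold for all real values of x and y for which both sides are defined.
The correct expansion is cos(x+y) = cos(x)cos(y) - sin(x)sin(y); cosine is not additive.

Conclusion: No, this is NOT an identity.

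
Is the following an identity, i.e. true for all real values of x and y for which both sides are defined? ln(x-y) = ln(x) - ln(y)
No, this is NOT an identity.

Claim: ln(x-y) = ln(x) - ln(y).
Test a specific point where both sides are defined: x = 3, y = 1.
LHS = ln(x-y) ≈ 0.6931
RHS = ln(x) - ln(y) ≈ 1.0986
Since 0.6931 ≠ 1.0986, the equation fails at this point, so it cannot hold for all real values of x and y for which both sides are defined.
ln(x) - ln(y) = ln(x/y), not ln(x-y).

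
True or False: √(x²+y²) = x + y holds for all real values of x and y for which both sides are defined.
False.

Claim: √(x²+y²) = x + y.
Test a specific point where both sides are defined: x = -1, y = 3/2.
LHS = √(x²+y²) ≈ 1.8028
RHS = x + y ≈ 0.5000
Since 1.8028 ≠ 0.5000, the equation fails at this point, so it cannot hold for all real values of x and y for which both sides are defined.
(x+y)² = x² + 2xy + y², not x² + y², so the square root does not split this way.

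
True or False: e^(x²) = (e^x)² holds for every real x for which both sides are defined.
False.

Claim: e^(x²) = (e^x)².
Test a specific point where both sides are defined: x = 3.
LHS = e^(x²) ≈ 8103.0839
RHS = (e^x)² ≈ 403.4288
Since 8103.0839 ≠ 403.4288, the equation fails at this point, so it cannot hold for every real x for which both sides are defined.
(e^x)² = e^(2x), and 2x ≠ x² in general.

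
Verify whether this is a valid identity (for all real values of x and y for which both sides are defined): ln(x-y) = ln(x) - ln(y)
Claim: ln(x-y) = ln(x) - ln(y).
Test a specific point where both sides are defined: x = 3, y = 2.
LHS = ln(x-y) ≈ 0.0000
RHS = ln(x) - ln(y) ≈ 0.4055
Since 0.0000 ≠ 0.4055, the equation fails at this point, so it cannot hold for all real values of x and y for which both sides are defined.
ln(x) - ln(y) = ln(x/y), not ln(x-y).

Conclusion: No, this is NOT an identity.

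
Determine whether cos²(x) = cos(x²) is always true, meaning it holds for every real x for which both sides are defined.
No, this is NOT an identity.

Claim: cos²(x) = cos(x²).
Test a specific point where both sides are defined: x = π/6.
LHS = cos²(x) ≈ 0.7500
RHS = cos(x²) ≈ 0.9627
Since 0.7500 ≠ 0.9627, the equation fails at this point, so it cannot hold for every real x for which both sides are defined.
cos²(x) means (cos x)², squaring the output; cos(x²) squares the input. These are different functions.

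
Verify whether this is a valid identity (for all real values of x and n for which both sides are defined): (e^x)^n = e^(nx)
Claim: (e^x)^n = e^(nx).
Reasoning: e^x is a positive real number, and for a positive base B and real exponent n, B^n = e^(n·ln B). With B = e^x, ln B = x, so (e^x)^n = e^(n·x).
So the two sides agree for all real values of x and n for which both sides are defined.

Conclusion: Yes, this is an identity.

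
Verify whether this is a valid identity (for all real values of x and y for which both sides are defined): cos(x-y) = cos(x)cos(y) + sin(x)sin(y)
Claim: cos(x-y) = cos(x)cos(y) + sin(x)sin(y).
Reasoning: Replace y by -y in cos(x+y) = cos(x)cos(y) - sin(x)sin(y) and use cos(-y) = cos(y), sin(-y) = -sin(y): cos(x-y) = cos(x)cos(y) + sin(x)sin(y).
So the two sides agree for all real values of x and y for which both sides are defined.

Conclusion: Yes, this is an identity.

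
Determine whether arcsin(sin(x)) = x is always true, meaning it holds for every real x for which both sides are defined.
Claim: arcsin(sin(x)) = x.
Test a specific point where both sides are defined: x = π.
LHS = arcsin(sin(x)) ≈ 0.0000
RHS = x ≈ 3.1416
Since 0.0000 ≠ 3.1416, the equation fails at this point, so it cannot hold for every real x for which both sides are defined.
arcsin only returns values in [-π/2, π/2], so arcsin(sin(x)) = x holds only for x in that interval, not for all real x.

Conclusion: No, this is NOT an identity.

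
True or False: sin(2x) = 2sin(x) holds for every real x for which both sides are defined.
Claim: sin(2x) = 2sin(x).
Test a specific point where both sides are defined: x = -π/3.
LHS = sin(2x) ≈ -0.8660
RHS = 2sin(x) ≈ -1.7321
Since -0.8660 ≠ -1.7321, the equation fails at this point, so it cannot hold for every real x for which both sides are defined.
The correct double-angle formula is sin(2x) = 2sin(x)cos(x).

Conclusion: False.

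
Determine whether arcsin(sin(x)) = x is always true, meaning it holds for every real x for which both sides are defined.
Claim: arcsin(sin(x)) = x.
Test a specific point where both sides are defined: x = 2π/3.
LHS = arcsin(sin(x)) ≈ 1.0472
RHS = x ≈ 2.0944
Since 1.0472 ≠ 2.0944, the equation fails at this point, so it cannot hold for every real x for which both sides are defined.
arcsin only returns values in [-π/2, π/2], so arcsin(sin(x)) = x holds only for x in that interval, not for all real x.

Conclusion: No, this is NOT an identity.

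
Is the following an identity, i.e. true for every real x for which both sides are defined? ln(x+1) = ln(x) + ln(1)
Claim: ln(x+1) = ln(x) + ln(1).
Test a specific point where both sides are defined: x = 3/2.
LHS = ln(x+1) ≈ 0.9163
RHS = ln(x) + ln(1) ≈ 0.4055
Since 0.9163 ≠ 0.4055, the equation fails at this point, so it cannot hold for every real x for which both sides are defined.
ln(1) = 0, so the right side is just ln(x), which differs from ln(x+1).

Conclusion: No, this is NOT an identity.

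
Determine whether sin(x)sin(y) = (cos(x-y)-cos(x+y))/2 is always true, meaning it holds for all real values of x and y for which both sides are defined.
Claim: sin(x)sin(y) = (cos(x-y)-cos(x+y))/2.
Reasoning: cos(x-y) = cos(x)cos(y) + sin(x)sin(y) and cos(x+y) = cos(x)cos(y) - sin(x)sin(y). Subtracting, cos(x-y) - cos(x+y) = 2sin(x)sin(y); divide by 2.
So the two sides agree for all real values of x and y for which both sides are defined.

Conclusion: Yes, this is an identity.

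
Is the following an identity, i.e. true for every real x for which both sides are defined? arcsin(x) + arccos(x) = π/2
Yes, this is an identity.

Claim: arcsin(x) + arccos(x) = π/2.
Reasoning: Both sides are defined for -1 ≤ x ≤ 1. Let θ = arcsin(x), so sin θ = x and θ ∈ [-π/2, π/2]. Then cos(π/2 - θ) = sin θ = x and π/2 - θ ∈ [0, π], which is exactly the range of arccos, so arccos(x) = π/2 - θ. Adding: arcsin(x) + arccos(x) = θ + (π/2 - θ) = π/2.
So the two sides agree for every real x for which both sides are defined.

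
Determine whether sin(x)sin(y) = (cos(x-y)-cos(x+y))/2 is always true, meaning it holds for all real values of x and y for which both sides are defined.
Yes, this is an identity.

Claim: sin(x)sin(y) = (cos(x-y)-cos(x+y))/2.
Reasoning: cos(x-y) = cos(x)cos(y) + sin(x)sin(y) and cos(x+y) = cos(x)cos(y) - sin(x)sin(y). Subtracting, cos(x-y) - cos(x+y) = 2sin(x)sin(y); divide by 2.
So the two sides agree for all real values of x and y for which both sides are defined.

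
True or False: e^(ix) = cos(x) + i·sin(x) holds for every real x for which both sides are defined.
True.

Claim: e^(ix) = cos(x) + i·sin(x).
Reasoning: Euler's formula. Expand e^(ix) = Σ (ix)^k / k!. Since i² = -1, the even-k terms are Σ (-1)^m x^(2m)/(2m)! = cos(x) and the odd-k terms are i · Σ (-1)^m x^(2m+1)/(2m+1)! = i·sin(x).
So the two sides agree for every real x for which both sides are defined.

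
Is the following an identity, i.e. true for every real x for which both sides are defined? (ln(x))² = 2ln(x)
Claim: (ln(x))² = 2ln(x).
Test a specific point where both sides are defined: x = 1/2.
LHS = (ln(x))² ≈ 0.4805
RHS = 2ln(x) ≈ -1.3863
Since 0.4805 ≠ -1.3863, the equation fails at this point, so it cannot hold for every real x for which both sides are defined.
2ln(x) equals ln(x²), which is not the same as (ln x)².

Conclusion: No, this is NOT an identity.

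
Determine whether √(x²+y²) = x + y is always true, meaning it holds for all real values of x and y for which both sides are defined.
Claim: √(x²+y²) = x + y.
Test a specific point where both sides are defined: x = 2, y = 5.
LHS = √(x²+y²) ≈ 5.3852
RHS = x + y ≈ 7.0000
Since 5.3852 ≠ 7.0000, the equation fails at this point, so it cannot hold for all real values of x and y for which both sides are defined.
(x+y)² = x² + 2xy + y², not x² + y², so the square root does not split this way.

Conclusion: No, this is NOT an identity.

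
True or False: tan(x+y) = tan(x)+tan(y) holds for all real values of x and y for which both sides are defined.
False.

Claim: tan(x+y) = tan(x)+tan(y).
Test a specific point where both sides are defined: x = 2π/3, y = -π/4.
LHS = tan(x+y) ≈ 3.7321
RHS = tan(x)+tan(y) ≈ -2.7321
Since 3.7321 ≠ -2.7321, the equation fails at this point, so it cannot hold for all real values of x and y for which both sides are defined.
The correct formula is tan(x+y) = (tan(x) + tan(y))/(1 - tan(x)tan(y)).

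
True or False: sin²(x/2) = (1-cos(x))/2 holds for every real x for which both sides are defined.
Claim: sin²(x/2) = (1-cos(x))/2.
Reasoning: Use cos(2θ) = 1 - 2sin²θ with θ = x/2: cos(x) = 1 - 2sin²(x/2). Solving for sin²(x/2) gives (1 - cos(x))/2.
So the two sides agree for every real x for which both sides are defined.

Conclusion: True.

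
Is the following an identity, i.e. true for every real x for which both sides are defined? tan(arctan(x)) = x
Yes, this is an identity.

Claim: tan(arctan(x)) = x.
Reasoning: For every real x, arctan(x) is by definition the angle in (-π/2, π/2) whose tangent equals x. Taking the tangent of that angle returns x.
So the two sides agree for every real x for which both sides are defined.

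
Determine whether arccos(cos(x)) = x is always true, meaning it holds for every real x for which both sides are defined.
Claim: arccos(cos(x)) = x.
Test a specific point where both sides are defined: x = -π/3.
LHS = arccos(cos(x)) ≈ 1.0472
RHS = x ≈ -1.0472
Since 1.0472 ≠ -1.0472, the equation fails at this point, so it cannot hold for every real x for which both sides are defined.
arccos only returns values in [0, π], so arccos(cos(x)) = x holds only for x in that interval, not for all real x.

Conclusion: No, this is NOT an identity.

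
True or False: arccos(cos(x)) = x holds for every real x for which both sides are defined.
False.

Claim: arccos(cos(x)) = x.
Test a specific point where both sides are defined: x = -π/3.
LHS = arccos(cos(x)) ≈ 1.0472
RHS = x ≈ -1.0472
Since 1.0472 ≠ -1.0472, the equation fails at this point, so it cannot hold for every real x for which both sides are defined.
arccos only returns values in [0, π], so arccos(cos(x)) = x holds only for x in that interval, not for all real x.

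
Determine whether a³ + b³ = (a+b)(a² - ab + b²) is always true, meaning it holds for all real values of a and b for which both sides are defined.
Claim: a³ + b³ = (a+b)(a² - ab + b²).
Reasoning: Expand the right side: (a+b)(a² - ab + b²) = a³ - a²b + ab² + a²b - ab² + b³ = a³ + b³ (the middle terms cancel in pairs).
So the two sides agree for all real values of a and b for which both sides are defined.

Conclusion: Yes, this is an identity.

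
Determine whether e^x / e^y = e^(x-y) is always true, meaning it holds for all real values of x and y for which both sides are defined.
Claim: e^x / e^y = e^(x-y).
Reasoning: 1/e^y = e^(-y), so e^x / e^y = e^x · e^(-y) = e^(x + (-y)) = e^(x-y) by the product rule for exponents.
So the two sides agree for all real values of x and y for which both sides are defined.

Conclusion: Yes, this is an identity.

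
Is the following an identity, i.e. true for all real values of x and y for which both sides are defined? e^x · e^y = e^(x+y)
Yes, this is an identity.

Claim: e^x · e^y = e^(x+y).
Reasoning: This is the law of exponents for a common base: multiplying powers adds exponents. E.g. from the series, (Σ x^j/j!)(Σ y^k/k!) = Σ_m (Σ_{j+k=m} x^j y^k/(j!k!)) = Σ_m (x+y)^m/m! by the binomial theorem.
So the two sides agree for all real values of x and y for which both sides are defined.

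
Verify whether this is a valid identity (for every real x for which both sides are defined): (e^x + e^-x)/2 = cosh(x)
Yes, this is an identity.

Claim: (e^x + e^-x)/2 = cosh(x).
Reasoning: This is exactly the definition of the hyperbolic cosine: cosh(x) := (e^x + e^-x)/2.
So the two sides agree for every real x for which both sides are defined.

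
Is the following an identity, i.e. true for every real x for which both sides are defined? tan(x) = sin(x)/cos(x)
Claim: tan(x) = sin(x)/cos(x).
Reasoning: For an angle x whose terminal point on the unit circle is (cos x, sin x), tan(x) is defined as the ratio (second coordinate)/(first coordinate) = sin(x)/cos(x), wherever cos(x) ≠ 0.
So the two sides agree for every real x for which both sides are defined.

Conclusion: Yes, this is an identity.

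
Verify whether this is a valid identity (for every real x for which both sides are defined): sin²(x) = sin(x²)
Claim: sin²(x) = sin(x²).
Test a specific point where both sides are defined: x = π/2.
LHS = sin²(x) ≈ 1.0000
RHS = sin(x²) ≈ 0.6243
Since 1.0000 ≠ 0.6243, the equation fails at this point, so it cannot hold for every real x for which both sides are defined.
sin²(x) means (sin x)², squaring the output; sin(x²) squares the input. These are different functions.

Conclusion: No, this is NOT an identity.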